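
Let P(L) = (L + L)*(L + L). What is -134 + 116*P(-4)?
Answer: 7290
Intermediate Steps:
P(L) = 4*L² (P(L) = (2*L)*(2*L) = 4*L²)
-134 + 116*P(-4) = -134 + 116*(4*(-4)²) = -134 + 116*(4*16) = -134 + 116*64 = -134 + 7424 = 7290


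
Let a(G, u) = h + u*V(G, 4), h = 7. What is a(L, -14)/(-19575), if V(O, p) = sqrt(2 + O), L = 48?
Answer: -7/19575 + 14*sqrt(2)/3915 ≈ 0.0046996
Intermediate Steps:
a(G, u) = 7 + u*sqrt(2 + G)
a(L, -14)/(-19575) = (7 - 14*sqrt(2 + 48))/(-19575) = (7 - 70*sqrt(2))*(-1/19575) = -7/19575 + 14*sqrt(2)/3915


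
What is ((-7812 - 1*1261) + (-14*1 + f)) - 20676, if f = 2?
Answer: -29761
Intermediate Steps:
((-7812 - 1*1261) + (-14*1 + f)) - 20676 = ((-7812 - 1*1261) + (-14*1 + 2)) - 20676 = ((-7812 - 1261) + (-14 + 2)) - 20676 = (-9073 - 12) - 20676 = -9085 - 20676 = -29761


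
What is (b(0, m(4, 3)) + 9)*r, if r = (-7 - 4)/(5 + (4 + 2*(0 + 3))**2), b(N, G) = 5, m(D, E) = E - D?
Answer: -22/15 ≈ -1.4667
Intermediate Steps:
r = -11/105 (r = -11/(5 + (4 + 2*3)**2) = -11/(5 + (4 + 6)**2) = -11/(5 + 10**2) = -11/(5 + 100) = -11/105 ≈ -0.10476)
(b(0, m(4, 3)) + 9)*r = (5 + 9)*(-11/105) = 14*(-11/105) = -22/15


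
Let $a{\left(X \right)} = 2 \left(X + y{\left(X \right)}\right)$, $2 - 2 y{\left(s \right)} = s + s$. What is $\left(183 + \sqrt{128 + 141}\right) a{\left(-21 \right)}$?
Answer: $366 + 2 \sqrt{269} \approx 398.8$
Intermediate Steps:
$y{\left(s \right)} = 1 - s$ ($y{\left(s \right)} = 1 - \frac{s + s}{2} = 1 - \frac{2 s}{2} = 1 - s$)
$a{\left(X \right)} = 2$ ($a{\left(X \right)} = 2 \left(X - \left(-1 + X\right)\right) = 2 \cdot 1 = 2$)
$\left(183 + \sqrt{128 + 141}\right) a{\left(-21 \right)} = \left(183 + \sqrt{128 + 141}\right) 2 = \left(183 + \sqrt{269}\right) 2 = 366 + 2 \sqrt{269}$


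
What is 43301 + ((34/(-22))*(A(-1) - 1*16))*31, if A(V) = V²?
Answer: 484216/11 ≈ 44020.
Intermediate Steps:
43301 + ((34/(-22))*(A(-1) - 1*16))*31 = 43301 + ((34/(-22))*((-1)² - 1*16))*31 = 43301 + ((34*(-1/22))*(1 - 16))*31 = 43301 - 17/11*(-15)*31 = 43301 + (255/11)*31 = 43301 + 7905/11 = 484216/11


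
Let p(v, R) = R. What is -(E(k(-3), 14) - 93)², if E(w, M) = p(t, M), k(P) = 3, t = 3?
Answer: -6241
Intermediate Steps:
E(w, M) = M
-(E(k(-3), 14) - 93)² = -(14 - 93)² = -1*(-79)² = -1*6241 = -6241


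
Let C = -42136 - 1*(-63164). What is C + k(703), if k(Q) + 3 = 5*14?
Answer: 21095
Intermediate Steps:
k(Q) = 67 (k(Q) = -3 + 5*14 = -3 + 70 = 67)
C = 21028 (C = -42136 + 63164 = 21028)
C + k(703) = 21028 + 67 = 21095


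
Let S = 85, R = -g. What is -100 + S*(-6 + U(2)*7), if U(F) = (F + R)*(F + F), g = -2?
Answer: 8910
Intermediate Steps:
R = 2 (R = -1*(-2) = 2)
U(F) = 2*F*(2 + F) (U(F) = (F + 2)*(F + F) = (2 + F)*(2*F) = 2*F*(2 + F))
-100 + S*(-6 + U(2)*7) = -100 + 85*(-6 + (2*2*(2 + 2))*7) = -100 + 85*(-6 + (2*2*4)*7) = -100 + 85*(-6 + 16*7) = -100 + 85*(-6 + 112) = -100 + 85*106 = -100 + 9010 = 8910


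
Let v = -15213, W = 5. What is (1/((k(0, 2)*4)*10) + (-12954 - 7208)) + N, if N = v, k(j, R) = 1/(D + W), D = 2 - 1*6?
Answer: -1414999/40 ≈ -35375.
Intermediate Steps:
D = -4 (D = 2 - 6 = -4)
k(j, R) = 1 (k(j, R) = 1/(-4 + 5) = 1/1 = 1)
N = -15213
(1/((k(0, 2)*4)*10) + (-12954 - 7208)) + N = (1/((1*4)*10) + (-12954 - 7208)) - 15213 = (1/(4*10) - 20162) - 15213 = (1/40 - 20162) - 15213 = -806479/40 - 15213 = -1414999/40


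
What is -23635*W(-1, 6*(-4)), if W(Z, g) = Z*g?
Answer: -567240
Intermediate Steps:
-23635*W(-1, 6*(-4)) = -(-23635)*6*(-4) = -(-23635)*(-24) = -23635*24 = -567240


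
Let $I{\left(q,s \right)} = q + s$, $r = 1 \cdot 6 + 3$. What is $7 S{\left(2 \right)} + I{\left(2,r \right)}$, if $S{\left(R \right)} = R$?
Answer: $25$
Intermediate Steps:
$r = 9$ ($r = 6 + 3 = 9$)
$7 S{\left(2 \right)} + I{\left(2,r \right)} = 7 \cdot 2 + \left(2 + 9\right) = 14 + 11 = 25$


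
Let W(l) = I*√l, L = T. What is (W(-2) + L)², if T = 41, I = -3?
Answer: 1663 - 246*I*√2 ≈ 1663.0 - 347.9*I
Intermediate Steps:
L = 41
W(l) = -3*√l
(W(-2) + L)² = (-3*I*√2 + 41)² = (41 - 3*I*√2)²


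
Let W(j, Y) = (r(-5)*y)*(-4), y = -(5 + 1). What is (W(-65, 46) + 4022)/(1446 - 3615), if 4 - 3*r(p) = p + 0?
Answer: -4094/2169 ≈ -1.8875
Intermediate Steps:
y = -6 (y = -1*6 = -6)
r(p) = 4/3 - p/3 (r(p) = 4/3 - (p + 0)/3 = 4/3 - p/3)
W(j, Y) = 72 (W(j, Y) = ((4/3 - 1/3*(-5))*(-6))*(-4) = ((4/3 + 5/3)*(-6))*(-4) = (3*(-6))*(-4) = -18*(-4) = 72)
(W(-65, 46) + 4022)/(1446 - 3615) = (72 + 4022)/(1446 - 3615) = 4094/(-2169) = 4094*(-1/2169) = -4094/2169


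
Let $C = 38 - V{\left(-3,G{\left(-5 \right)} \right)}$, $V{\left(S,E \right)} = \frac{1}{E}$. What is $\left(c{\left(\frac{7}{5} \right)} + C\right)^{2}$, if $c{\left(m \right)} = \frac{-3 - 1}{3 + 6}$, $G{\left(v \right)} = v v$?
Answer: $\frac{71250481}{50625} \approx 1407.4$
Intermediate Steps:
$G{\left(v \right)} = v^{2}$
$c{\left(m \right)} = - \frac{4}{9}$
$C = \frac{949}{25}$ ($C = 38 - \frac{1}{\left(-5\right)^{2}} = 38 - \frac{1}{25} = \frac{949}{25} \approx 37.96$)
$\left(c{\left(\frac{7}{5} \right)} + C\right)^{2} = \left(- \frac{4}{9} + \frac{949}{25}\right)^{2} = \left(\frac{8441}{225}\right)^{2} = \frac{71250481}{50625}$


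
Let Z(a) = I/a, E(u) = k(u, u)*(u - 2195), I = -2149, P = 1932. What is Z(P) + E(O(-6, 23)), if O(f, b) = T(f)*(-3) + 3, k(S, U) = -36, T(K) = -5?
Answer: 21630365/276 ≈ 78371.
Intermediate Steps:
O(f, b) = 18 (O(f, b) = -5*(-3) + 3 = 15 + 3 = 18)
E(u) = 79020 - 36*u (E(u) = -36*(u - 2195) = -36*(-2195 + u) = 79020 - 36*u)
Z(a) = -2149/a
Z(P) + E(O(-6, 23)) = -2149/1932 + (79020 - 36*18) = -2149*1/1932 + (79020 - 648) = -307/276 + 78372 = 21630365/276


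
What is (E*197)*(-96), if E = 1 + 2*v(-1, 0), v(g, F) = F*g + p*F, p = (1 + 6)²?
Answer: -18912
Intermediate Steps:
p = 49 (p = 7² = 49)
v(g, F) = 49*F + F*g (v(g, F) = F*g + 49*F = 49*F + F*g)
E = 1 (E = 1 + 2*(0*(49 - 1)) = 1 + 2*(0*48) = 1 + 2*0 = 1 + 0 = 1)
(E*197)*(-96) = (1*197)*(-96) = 197*(-96) = -18912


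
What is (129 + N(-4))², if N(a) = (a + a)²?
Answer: 37249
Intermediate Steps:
N(a) = 4*a² (N(a) = (2*a)² = 4*a²)
(129 + N(-4))² = (129 + 4*(-4)²)² = (129 + 4*16)² = (129 + 64)² = 193² = 37249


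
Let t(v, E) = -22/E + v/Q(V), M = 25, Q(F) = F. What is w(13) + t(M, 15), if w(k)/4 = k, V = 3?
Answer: 883/15 ≈ 58.867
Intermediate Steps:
w(k) = 4*k
t(v, E) = -22/E + v/3
w(13) + t(M, 15) = 4*13 + (-22/15 + (1/3)*25) = 52 + (-22*1/15 + 25/3) = 52 + (-22/15 + 25/3) = 52 + 103/15 = 883/15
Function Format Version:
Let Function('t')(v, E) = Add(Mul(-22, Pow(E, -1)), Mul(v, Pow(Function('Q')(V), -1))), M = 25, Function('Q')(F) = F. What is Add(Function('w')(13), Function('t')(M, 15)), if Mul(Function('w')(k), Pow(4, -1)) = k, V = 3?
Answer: Rational(883, 15) ≈ 58.867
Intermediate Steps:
Function('w')(k) = Mul(4, k)
Function('t')(v, E) = Add(Mul(-22, Pow(E, -1)), Mul(Rational(1, 3), v)) (Function('t')(v, E) = Add(Mul(-22, Pow(E, -1)), Mul(v, Pow(3, -1))) = Add(Mul(-22, Pow(E, -1)), Mul(v, Rational(1, 3))) = Add(Mul(-22, Pow(E, -1)), Mul(Rational(1, 3), v)))
Add(Function('w')(13), Function('t')(M, 15)) = Add(Mul(4, 13), Add(Mul(-22, Pow(15, -1)), Mul(Rational(1, 3), 25))) = Add(52, Add(Mul(-22, Rational(1, 15)), Rational(25, 3))) = Add(52, Add(Rational(-22, 15), Rational(25, 3))) = Add(52, Rational(103, 15)) = Rational(883, 15)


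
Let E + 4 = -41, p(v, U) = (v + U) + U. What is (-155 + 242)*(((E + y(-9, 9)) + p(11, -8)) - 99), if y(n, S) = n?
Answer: -13746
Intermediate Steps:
p(v, U) = v + 2*U (p(v, U) = (U + v) + U = v + 2*U)
E = -45 (E = -4 - 41 = -45)
(-155 + 242)*(((E + y(-9, 9)) + p(11, -8)) - 99) = (-155 + 242)*(((-45 - 9) + (11 + 2*(-8))) - 99) = 87*((-54 + (11 - 16)) - 99) = 87*((-54 - 5) - 99) = 87*(-59 - 99) = 87*(-158) = -13746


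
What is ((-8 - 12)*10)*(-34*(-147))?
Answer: -999600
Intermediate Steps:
((-8 - 12)*10)*(-34*(-147)) = -20*10*4998 = -200*4998 = -999600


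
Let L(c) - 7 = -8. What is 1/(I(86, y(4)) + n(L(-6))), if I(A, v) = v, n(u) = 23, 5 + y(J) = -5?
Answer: 1/13 ≈ 0.076923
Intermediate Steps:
L(c) = -1 (L(c) = 7 - 8 = -1)
y(J) = -10 (y(J) = -5 - 5 = -10)
1/(I(86, y(4)) + n(L(-6))) = 1/(-10 + 23) = 1/13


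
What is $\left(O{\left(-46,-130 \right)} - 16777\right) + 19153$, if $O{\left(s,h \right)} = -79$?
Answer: $2297$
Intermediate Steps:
$\left(O{\left(-46,-130 \right)} - 16777\right) + 19153 = \left(-79 - 16777\right) + 19153 = -16856 + 19153 = 2297$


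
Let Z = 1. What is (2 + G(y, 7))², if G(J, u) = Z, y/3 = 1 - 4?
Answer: 9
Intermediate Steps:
y = -9 (y = 3*(1 - 4) = 3*(-3) = -9)
G(J, u) = 1
(2 + G(y, 7))² = (2 + 1)² = 3² = 9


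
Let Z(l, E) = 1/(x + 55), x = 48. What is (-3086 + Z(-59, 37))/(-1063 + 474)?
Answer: 317857/60667 ≈ 5.2394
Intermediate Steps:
Z(l, E) = 1/103 (Z(l, E) = 1/(48 + 55) = 1/103)
(-3086 + Z(-59, 37))/(-1063 + 474) = (-3086 + 1/103)/(-1063 + 474) = -317857/103/(-589) = -317857/103*(-1/589) = 317857/60667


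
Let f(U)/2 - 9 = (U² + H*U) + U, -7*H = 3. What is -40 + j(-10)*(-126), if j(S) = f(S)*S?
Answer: 260240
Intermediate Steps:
H = -3/7 (H = -⅐*3 = -3/7 ≈ -0.42857)
f(U) = 18 + 2*U² + 8*U/7 (f(U) = 18 + 2*((U² - 3*U/7) + U) = 18 + 2*(U² + 4*U/7) = 18 + (2*U² + 8*U/7) = 18 + 2*U² + 8*U/7)
j(S) = S*(18 + 2*S² + 8*S/7) (j(S) = (18 + 2*S² + 8*S/7)*S = S*(18 + 2*S² + 8*S/7))
-40 + j(-10)*(-126) = -40 + ((2/7)*(-10)*(63 + 4*(-10) + 7*(-10)²))*(-126) = -40 + ((2/7)*(-10)*(63 - 40 + 7*100))*(-126) = -40 + ((2/7)*(-10)*(63 - 40 + 700))*(-126) = -40 + ((2/7)*(-10)*723)*(-126) = -40 - 14460/7*(-126) = -40 + 260280 = 260240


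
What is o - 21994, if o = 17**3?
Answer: -17081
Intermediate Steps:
o = 4913
o - 21994 = 4913 - 21994 = -17081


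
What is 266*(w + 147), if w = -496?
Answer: -92834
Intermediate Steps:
266*(w + 147) = 266*(-496 + 147) = 266*(-349) = -92834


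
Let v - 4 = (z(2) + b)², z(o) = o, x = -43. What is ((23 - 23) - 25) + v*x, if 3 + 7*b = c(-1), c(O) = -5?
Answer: -11201/49 ≈ -228.59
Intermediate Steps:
b = -8/7 (b = -3/7 + (⅐)*(-5) = -3/7 - 5/7 = -8/7 ≈ -1.1429)
v = 232/49 (v = 4 + (2 - 8/7)² = 4 + (6/7)² = 4 + 36/49 = 232/49 ≈ 4.7347)
((23 - 23) - 25) + v*x = ((23 - 23) - 25) + (232/49)*(-43) = (0 - 25) - 9976/49 = -25 - 9976/49 = -11201/49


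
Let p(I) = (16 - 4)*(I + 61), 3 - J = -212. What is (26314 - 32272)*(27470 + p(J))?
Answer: -183399156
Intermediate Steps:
J = 215 (J = 3 - 1*(-212) = 3 + 212 = 215)
p(I) = 732 + 12*I (p(I) = 12*(61 + I) = 732 + 12*I)
(26314 - 32272)*(27470 + p(J)) = (26314 - 32272)*(27470 + (732 + 12*215)) = -5958*(27470 + (732 + 2580)) = -5958*(27470 + 3312) = -5958*30782 = -183399156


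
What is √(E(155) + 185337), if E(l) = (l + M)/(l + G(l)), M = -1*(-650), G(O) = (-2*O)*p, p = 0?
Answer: 2*√44528462/31 ≈ 430.51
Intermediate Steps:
G(O) = 0 (G(O) = -2*O*0 = 0)
M = 650
E(l) = (650 + l)/l (E(l) = (l + 650)/(l + 0) = (650 + l)/l)
√(E(155) + 185337) = √((650 + 155)/155 + 185337) = √((1/155)*805 + 185337) = √(161/31 + 185337) = √(5745608/31) = 2*√44528462/31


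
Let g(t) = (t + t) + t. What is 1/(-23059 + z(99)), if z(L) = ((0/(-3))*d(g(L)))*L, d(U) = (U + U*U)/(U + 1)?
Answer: -1/23059 ≈ -4.3367e-5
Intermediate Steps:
g(t) = 3*t (g(t) = 2*t + t = 3*t)
d(U) = (U + U**2)/(1 + U)
z(L) = 0 (z(L) = ((0/(-3))*(3*L))*L = ((0*(-1/3))*(3*L))*L = (0*(3*L))*L = 0*L = 0)
1/(-23059 + z(99)) = 1/(-23059 + 0) = 1/(-23059) = -1/23059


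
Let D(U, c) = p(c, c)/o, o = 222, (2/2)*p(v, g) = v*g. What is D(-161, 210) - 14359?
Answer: -523933/37 ≈ -14160.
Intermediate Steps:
p(v, g) = g*v (p(v, g) = v*g = g*v)
D(U, c) = c**2/222 (D(U, c) = (c*c)/222 = c**2*(1/222) = c**2/222)
D(-161, 210) - 14359 = (1/222)*210**2 - 14359 = (1/222)*44100 - 14359 = 7350/37 - 14359 = -523933/37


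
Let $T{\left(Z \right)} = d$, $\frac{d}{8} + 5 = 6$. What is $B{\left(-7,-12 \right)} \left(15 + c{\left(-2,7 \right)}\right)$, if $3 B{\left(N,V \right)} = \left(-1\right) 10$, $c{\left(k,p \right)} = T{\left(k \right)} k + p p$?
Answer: $-160$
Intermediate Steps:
$d = 8$ ($d = -40 + 8 \cdot 6 = -40 + 48 = 8$)
$T{\left(Z \right)} = 8$
$c{\left(k,p \right)} = p^{2} + 8 k$ ($c{\left(k,p \right)} = 8 k + p p = 8 k + p^{2} = p^{2} + 8 k$)
$B{\left(N,V \right)} = - \frac{10}{3}$ ($B{\left(N,V \right)} = \frac{\left(-1\right) 10}{3} = \frac{1}{3} \left(-10\right) = - \frac{10}{3}$)
$B{\left(-7,-12 \right)} \left(15 + c{\left(-2,7 \right)}\right) = - \frac{10 \left(15 + \left(7^{2} + 8 \left(-2\right)\right)\right)}{3} = - \frac{10 \left(15 + \left(49 - 16\right)\right)}{3} = - \frac{10 \left(15 + 33\right)}{3} = \left(- \frac{10}{3}\right) 48 = -160$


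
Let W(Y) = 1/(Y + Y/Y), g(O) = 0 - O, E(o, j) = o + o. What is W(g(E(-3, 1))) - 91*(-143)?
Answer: 91092/7 ≈ 13013.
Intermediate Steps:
E(o, j) = 2*o
g(O) = -O
W(Y) = 1/(1 + Y) (W(Y) = 1/(Y + 1) = 1/(1 + Y))
W(g(E(-3, 1))) - 91*(-143) = 1/(1 - 2*(-3)) - 91*(-143) = 1/(1 - 1*(-6)) - 1*(-13013) = 1/(1 + 6) + 13013 = 1/7 + 13013 = ⅐ + 13013 = 91092/7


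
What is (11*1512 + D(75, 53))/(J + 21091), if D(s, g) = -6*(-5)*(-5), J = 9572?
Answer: 5494/10221 ≈ 0.53752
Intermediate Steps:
D(s, g) = -150 (D(s, g) = 30*(-5) = -150)
(11*1512 + D(75, 53))/(J + 21091) = (11*1512 - 150)/(9572 + 21091) = (16632 - 150)/30663 = 16482*(1/30663) = 5494/10221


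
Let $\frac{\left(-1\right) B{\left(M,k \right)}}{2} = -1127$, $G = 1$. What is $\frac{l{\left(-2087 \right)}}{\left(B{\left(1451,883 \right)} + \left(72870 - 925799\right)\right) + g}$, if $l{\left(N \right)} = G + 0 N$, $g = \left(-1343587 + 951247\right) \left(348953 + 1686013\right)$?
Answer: $- \frac{1}{798399411115} \approx -1.2525 \cdot 10^{-12}$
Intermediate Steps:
$g = -798398560440$ ($g = \left(-392340\right) 2034966 = -798398560440$)
$l{\left(N \right)} = 1$ ($l{\left(N \right)} = 1 + 0 N = 1 + 0 = 1$)
$B{\left(M,k \right)} = 2254$ ($B{\left(M,k \right)} = \left(-2\right) \left(-1127\right) = 2254$)
$\frac{l{\left(-2087 \right)}}{\left(B{\left(1451,883 \right)} + \left(72870 - 925799\right)\right) + g} = 1 \frac{1}{\left(2254 + \left(72870 - 925799\right)\right) - 798398560440} = 1 \frac{1}{\left(2254 - 852929\right) - 798398560440} = 1 \frac{1}{-850675 - 798398560440} = 1 \frac{1}{-798399411115} = 1 \left(- \frac{1}{798399411115}\right) = - \frac{1}{798399411115}$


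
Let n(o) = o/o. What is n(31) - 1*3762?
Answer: -3761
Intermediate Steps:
n(o) = 1
n(31) - 1*3762 = 1 - 1*3762 = 1 - 3762 = -3761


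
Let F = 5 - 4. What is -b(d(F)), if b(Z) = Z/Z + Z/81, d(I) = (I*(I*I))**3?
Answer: -82/81 ≈ -1.0123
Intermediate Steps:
F = 1
d(I) = I**9 (d(I) = (I*I**2)**3 = (I**3)**3 = I**9)
b(Z) = 1 + Z/81 (b(Z) = 1 + Z*(1/81) = 1 + Z/81)
-b(d(F)) = -(1 + (1/81)*1**9) = -(1 + (1/81)*1) = -(1 + 1/81) = -1*82/81 = -82/81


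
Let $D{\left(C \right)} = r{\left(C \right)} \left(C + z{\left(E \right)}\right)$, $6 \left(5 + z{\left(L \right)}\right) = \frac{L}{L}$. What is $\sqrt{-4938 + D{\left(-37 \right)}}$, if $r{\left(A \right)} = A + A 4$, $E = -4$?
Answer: $\frac{49 \sqrt{42}}{6} \approx 52.926$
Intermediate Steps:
$r{\left(A \right)} = 5 A$ ($r{\left(A \right)} = A + 4 A = 5 A$)
$z{\left(L \right)} = - \frac{29}{6}$ ($z{\left(L \right)} = -5 + \frac{L \frac{1}{L}}{6} = -5 + \frac{1}{6} \cdot 1 = -5 + \frac{1}{6} = - \frac{29}{6}$)
$D{\left(C \right)} = 5 C \left(- \frac{29}{6} + C\right)$ ($D{\left(C \right)} = 5 C \left(C - \frac{29}{6}\right) = 5 C \left(- \frac{29}{6} + C\right)$)
$\sqrt{-4938 + D{\left(-37 \right)}} = \sqrt{-4938 + \frac{5}{6} \left(-37\right) \left(-29 + 6 \left(-37\right)\right)} = \sqrt{-4938 + \frac{5}{6} \left(-37\right) \left(-29 - 222\right)} = \sqrt{-4938 + \frac{5}{6} \left(-37\right) \left(-251\right)} = \sqrt{-4938 + \frac{46435}{6}} = \sqrt{\frac{16807}{6}} = \frac{49 \sqrt{42}}{6}$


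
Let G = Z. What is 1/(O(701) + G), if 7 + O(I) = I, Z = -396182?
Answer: -1/395488 ≈ -2.5285e-6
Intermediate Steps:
O(I) = -7 + I
G = -396182
1/(O(701) + G) = 1/((-7 + 701) - 396182) = 1/(694 - 396182) = 1/(-395488) = -1/395488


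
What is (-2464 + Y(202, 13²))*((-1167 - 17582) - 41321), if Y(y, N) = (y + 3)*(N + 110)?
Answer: -3287691170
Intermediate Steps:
Y(y, N) = (3 + y)*(110 + N)
(-2464 + Y(202, 13²))*((-1167 - 17582) - 41321) = (-2464 + (330 + 3*13² + 110*202 + 13²*202))*((-1167 - 17582) - 41321) = (-2464 + (330 + 3*169 + 22220 + 169*202))*(-18749 - 41321) = (-2464 + (330 + 507 + 22220 + 34138))*(-60070) = (-2464 + 57195)*(-60070) = 54731*(-60070) = -3287691170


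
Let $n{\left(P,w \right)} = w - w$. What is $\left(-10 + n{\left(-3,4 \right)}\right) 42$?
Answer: $-420$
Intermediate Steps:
$n{\left(P,w \right)} = 0$
$\left(-10 + n{\left(-3,4 \right)}\right) 42 = \left(-10 + 0\right) 42 = \left(-10\right) 42 = -420$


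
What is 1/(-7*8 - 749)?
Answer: -1/805 ≈ -0.0012422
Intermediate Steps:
1/(-7*8 - 749) = 1/(-56 - 749) = 1/(-805) = -1/805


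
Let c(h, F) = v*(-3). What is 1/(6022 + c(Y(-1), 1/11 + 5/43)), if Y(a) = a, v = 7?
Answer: 1/6001 ≈ 0.00016664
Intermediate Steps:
c(h, F) = -21 (c(h, F) = 7*(-3) = -21)
1/(6022 + c(Y(-1), 1/11 + 5/43)) = 1/(6022 - 21) = 1/6001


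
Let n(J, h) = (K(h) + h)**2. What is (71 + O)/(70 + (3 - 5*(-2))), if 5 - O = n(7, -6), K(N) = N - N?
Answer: 40/83 ≈ 0.48193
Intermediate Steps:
K(N) = 0
n(J, h) = h**2 (n(J, h) = (0 + h)**2 = h**2)
O = -31 (O = 5 - 1*(-6)**2 = 5 - 1*36 = 5 - 36 = -31)
(71 + O)/(70 + (3 - 5*(-2))) = (71 - 31)/(70 + (3 - 5*(-2))) = 40/(70 + (3 + 10)) = 40/(70 + 13) = 40/83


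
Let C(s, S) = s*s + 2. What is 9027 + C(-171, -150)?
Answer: 38270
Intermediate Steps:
C(s, S) = 2 + s² (C(s, S) = s² + 2 = 2 + s²)
9027 + C(-171, -150) = 9027 + (2 + (-171)²) = 9027 + (2 + 29241) = 9027 + 29243 = 38270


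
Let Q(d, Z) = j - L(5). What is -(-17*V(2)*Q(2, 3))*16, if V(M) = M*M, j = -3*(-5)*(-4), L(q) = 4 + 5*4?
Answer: -91392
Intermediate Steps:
L(q) = 24 (L(q) = 4 + 20 = 24)
j = -60 (j = 15*(-4) = -60)
V(M) = M**2
Q(d, Z) = -84 (Q(d, Z) = -60 - 1*24 = -60 - 24 = -84)
-(-17*V(2)*Q(2, 3))*16 = -(-17*2**2*(-84))*16 = -(-68*(-84))*16 = -(-17*(-336))*16 = -5712*16 = -1*91392 = -91392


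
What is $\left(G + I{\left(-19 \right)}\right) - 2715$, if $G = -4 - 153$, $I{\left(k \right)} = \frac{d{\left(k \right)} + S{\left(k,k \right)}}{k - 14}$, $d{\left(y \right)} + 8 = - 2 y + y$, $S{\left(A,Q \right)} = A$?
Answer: $- \frac{94768}{33} \approx -2871.8$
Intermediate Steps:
$d{\left(y \right)} = -8 - y$ ($d{\left(y \right)} = -8 + \left(- 2 y + y\right) = -8 - y$)
$I{\left(k \right)} = - \frac{8}{-14 + k}$ ($I{\left(k \right)} = \frac{\left(-8 - k\right) + k}{k - 14} = - \frac{8}{-14 + k}$)
$G = -157$ ($G = -4 - 153 = -157$)
$\left(G + I{\left(-19 \right)}\right) - 2715 = \left(-157 - \frac{8}{-14 - 19}\right) - 2715 = \left(-157 - \frac{8}{-33}\right) - 2715 = \left(-157 - - \frac{8}{33}\right) - 2715 = \left(-157 + \frac{8}{33}\right) - 2715 = - \frac{5173}{33} - 2715 = - \frac{94768}{33}$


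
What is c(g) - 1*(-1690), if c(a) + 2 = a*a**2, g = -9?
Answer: 959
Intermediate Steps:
c(a) = -2 + a**3 (c(a) = -2 + a*a**2 = -2 + a**3)
c(g) - 1*(-1690) = (-2 + (-9)**3) - 1*(-1690) = (-2 - 729) + 1690 = -731 + 1690 = 959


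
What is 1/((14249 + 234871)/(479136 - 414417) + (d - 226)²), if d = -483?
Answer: 7191/3614806751 ≈ 1.9893e-6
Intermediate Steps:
1/((14249 + 234871)/(479136 - 414417) + (d - 226)²) = 1/((14249 + 234871)/(479136 - 414417) + (-483 - 226)²) = 1/(249120/64719 + (-709)²) = 1/(249120*(1/64719) + 502681) = 1/(27680/7191 + 502681) = 1/(3614806751/7191) = 7191/3614806751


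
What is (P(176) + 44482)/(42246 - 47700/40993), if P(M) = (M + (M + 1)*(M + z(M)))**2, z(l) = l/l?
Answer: 40690041520451/1731742578 ≈ 23497.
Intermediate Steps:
z(l) = 1
P(M) = (M + (1 + M)**2)**2 (P(M) = (M + (M + 1)*(M + 1))**2 = (M + (1 + M)*(1 + M))**2 = (M + (1 + M)**2)**2)
(P(176) + 44482)/(42246 - 47700/40993) = ((1 + 176**2 + 3*176)**2 + 44482)/(42246 - 47700/40993) = ((1 + 30976 + 528)**2 + 44482)/(42246 - 47700*1/40993) = (31505**2 + 44482)/(42246 - 47700/40993) = (992565025 + 44482)/(1731742578/40993) = 992609507*(40993/1731742578) = 40690041520451/1731742578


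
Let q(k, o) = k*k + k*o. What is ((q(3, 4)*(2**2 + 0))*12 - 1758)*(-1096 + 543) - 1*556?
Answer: 414194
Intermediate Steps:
q(k, o) = k**2 + k*o
((q(3, 4)*(2**2 + 0))*12 - 1758)*(-1096 + 543) - 1*556 = (((3*(3 + 4))*(2**2 + 0))*12 - 1758)*(-1096 + 543) - 1*556 = (((3*7)*(4 + 0))*12 - 1758)*(-553) - 556 = ((21*4)*12 - 1758)*(-553) - 556 = (84*12 - 1758)*(-553) - 556 = (1008 - 1758)*(-553) - 556 = -750*(-553) - 556 = 414750 - 556 = 414194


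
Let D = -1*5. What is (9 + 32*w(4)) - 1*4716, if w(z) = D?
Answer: -4867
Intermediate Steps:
D = -5
w(z) = -5
(9 + 32*w(4)) - 1*4716 = (9 + 32*(-5)) - 1*4716 = (9 - 160) - 4716 = -151 - 4716 = -4867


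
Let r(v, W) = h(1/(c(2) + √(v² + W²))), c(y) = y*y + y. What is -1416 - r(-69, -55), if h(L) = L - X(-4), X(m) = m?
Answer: -5502497/3875 - √7786/7750 ≈ -1420.0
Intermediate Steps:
c(y) = y + y² (c(y) = y² + y = y + y²)
h(L) = 4 + L (h(L) = L - 1*(-4) = L + 4 = 4 + L)
r(v, W) = 4 + 1/(6 + √(W² + v²)) (r(v, W) = 4 + 1/(2*(1 + 2) + √(v² + W²)) = 4 + 1/(2*3 + √(W² + v²)) = 4 + 1/(6 + √(W² + v²)))
-1416 - r(-69, -55) = -1416 - (25 + 4*√((-55)² + (-69)²))/(6 + √((-55)² + (-69)²)) = -1416 - (25 + 4*√(3025 + 4761))/(6 + √(3025 + 4761)) = -1416 - (25 + 4*√7786)/(6 + √7786)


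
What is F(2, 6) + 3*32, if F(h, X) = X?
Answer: 102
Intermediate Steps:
F(2, 6) + 3*32 = 6 + 3*32 = 6 + 96 = 102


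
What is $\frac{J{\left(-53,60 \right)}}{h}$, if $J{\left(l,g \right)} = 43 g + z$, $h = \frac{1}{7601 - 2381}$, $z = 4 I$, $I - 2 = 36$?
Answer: $14261040$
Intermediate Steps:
$I = 38$ ($I = 2 + 36 = 38$)
$z = 152$ ($z = 4 \cdot 38 = 152$)
$h = \frac{1}{5220} \approx 0.00019157$
$J{\left(l,g \right)} = 152 + 43 g$ ($J{\left(l,g \right)} = 43 g + 152 = 152 + 43 g$)
$\frac{J{\left(-53,60 \right)}}{h} = \left(152 + 43 \cdot 60\right) \frac{1}{\frac{1}{5220}} = \left(152 + 2580\right) 5220 = 2732 \cdot 5220 = 14261040$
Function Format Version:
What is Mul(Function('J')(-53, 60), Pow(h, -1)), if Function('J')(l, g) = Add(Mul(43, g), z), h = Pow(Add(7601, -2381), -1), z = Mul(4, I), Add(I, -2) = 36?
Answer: 14261040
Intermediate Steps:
I = 38 (I = Add(2, 36) = 38)
z = 152 (z = Mul(4, 38) = 152)
h = Rational(1, 5220) (h = Pow(5220, -1) = Rational(1, 5220) ≈ 0.00019157)
Function('J')(l, g) = Add(152, Mul(43, g)) (Function('J')(l, g) = Add(Mul(43, g), 152) = Add(152, Mul(43, g)))
Mul(Function('J')(-53, 60), Pow(h, -1)) = Mul(Add(152, Mul(43, 60)), Pow(Rational(1, 5220), -1)) = Mul(Add(152, 2580), 5220) = Mul(2732, 5220) = 14261040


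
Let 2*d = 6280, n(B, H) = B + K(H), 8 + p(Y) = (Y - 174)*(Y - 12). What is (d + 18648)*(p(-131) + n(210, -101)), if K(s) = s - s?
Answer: 954684796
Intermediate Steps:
K(s) = 0
p(Y) = -8 + (-174 + Y)*(-12 + Y) (p(Y) = -8 + (Y - 174)*(Y - 12) = -8 + (-174 + Y)*(-12 + Y))
n(B, H) = B (n(B, H) = B + 0 = B)
d = 3140 (d = (½)*6280 = 3140)
(d + 18648)*(p(-131) + n(210, -101)) = (3140 + 18648)*((2080 + (-131)² - 186*(-131)) + 210) = 21788*((2080 + 17161 + 24366) + 210) = 21788*(43607 + 210) = 21788*43817 = 954684796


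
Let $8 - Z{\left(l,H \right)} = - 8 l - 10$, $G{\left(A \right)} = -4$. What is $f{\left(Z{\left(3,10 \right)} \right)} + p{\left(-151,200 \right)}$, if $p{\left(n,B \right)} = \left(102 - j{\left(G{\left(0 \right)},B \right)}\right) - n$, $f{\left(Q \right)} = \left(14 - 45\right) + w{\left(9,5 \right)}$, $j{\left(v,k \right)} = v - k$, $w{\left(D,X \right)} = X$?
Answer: $431$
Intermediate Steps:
$Z{\left(l,H \right)} = 18 + 8 l$ ($Z{\left(l,H \right)} = 8 - \left(- 8 l - 10\right) = 8 - \left(-10 - 8 l\right) = 8 + \left(10 + 8 l\right) = 18 + 8 l$)
$f{\left(Q \right)} = -26$ ($f{\left(Q \right)} = \left(14 - 45\right) + 5 = -31 + 5 = -26$)
$p{\left(n,B \right)} = 106 + B - n$ ($p{\left(n,B \right)} = \left(102 - \left(-4 - B\right)\right) - n = \left(102 + \left(4 + B\right)\right) - n = \left(106 + B\right) - n = 106 + B - n$)
$f{\left(Z{\left(3,10 \right)} \right)} + p{\left(-151,200 \right)} = -26 + \left(106 + 200 - -151\right) = -26 + \left(106 + 200 + 151\right) = -26 + 457 = 431$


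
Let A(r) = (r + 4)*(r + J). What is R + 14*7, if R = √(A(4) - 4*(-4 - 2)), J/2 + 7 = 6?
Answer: 98 + 2*√10 ≈ 104.32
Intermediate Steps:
J = -2 (J = -14 + 2*6 = -14 + 12 = -2)
A(r) = (-2 + r)*(4 + r) (A(r) = (r + 4)*(r - 2) = (4 + r)*(-2 + r) = (-2 + r)*(4 + r))
R = 2*√10 (R = √((-8 + 4² + 2*4) - 4*(-4 - 2)) = √((-8 + 16 + 8) - 4*(-6)) = √(16 + 24) = √40 = 2*√10 ≈ 6.3246)
R + 14*7 = 2*√10 + 14*7 = 2*√10 + 98 = 98 + 2*√10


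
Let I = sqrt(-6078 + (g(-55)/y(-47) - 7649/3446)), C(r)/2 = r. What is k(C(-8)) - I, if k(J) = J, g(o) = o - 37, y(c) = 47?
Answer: -16 - I*sqrt(159545781402302)/161962 ≈ -16.0 - 77.988*I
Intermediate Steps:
C(r) = 2*r
g(o) = -37 + o
I = I*sqrt(159545781402302)/161962 (I = sqrt(-6078 + ((-37 - 55)/47 - 7649/3446)) = sqrt(-6078 + (-92*1/47 - 7649*1/3446)) = sqrt(-6078 + (-92/47 - 7649/3446)) = sqrt(-6078 - 676535/161962) = sqrt(-985081571/161962) = I*sqrt(159545781402302)/161962 ≈ 77.988*I)
k(C(-8)) - I = 2*(-8) - I*sqrt(159545781402302)/161962 = -16 - I*sqrt(159545781402302)/161962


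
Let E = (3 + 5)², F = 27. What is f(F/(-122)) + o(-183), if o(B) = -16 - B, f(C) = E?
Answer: 231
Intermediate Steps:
E = 64 (E = 8² = 64)
f(C) = 64
f(F/(-122)) + o(-183) = 64 + (-16 - 1*(-183)) = 64 + (-16 + 183) = 64 + 167 = 231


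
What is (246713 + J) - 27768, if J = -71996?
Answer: 146949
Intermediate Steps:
(246713 + J) - 27768 = (246713 - 71996) - 27768 = 174717 - 27768 = 146949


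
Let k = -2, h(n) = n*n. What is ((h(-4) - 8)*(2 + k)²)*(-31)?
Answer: 0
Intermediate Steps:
h(n) = n²
((h(-4) - 8)*(2 + k)²)*(-31) = (((-4)² - 8)*(2 - 2)²)*(-31) = ((16 - 8)*0²)*(-31) = (8*0)*(-31) = 0*(-31) = 0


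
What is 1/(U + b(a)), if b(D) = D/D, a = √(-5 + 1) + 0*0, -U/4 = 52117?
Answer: -1/208467 ≈ -4.7969e-6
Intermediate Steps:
U = -208468 (U = -4*52117 = -208468)
a = 2*I (a = √(-4) + 0 = 2*I + 0 = 2*I ≈ 2.0*I)
b(D) = 1
1/(U + b(a)) = 1/(-208468 + 1) = 1/(-208467) = -1/208467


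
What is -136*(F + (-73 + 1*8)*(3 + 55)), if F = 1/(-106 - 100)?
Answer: 52810228/103 ≈ 5.1272e+5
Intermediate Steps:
F = -1/206 (F = 1/(-206) = -1/206 ≈ -0.0048544)
-136*(F + (-73 + 1*8)*(3 + 55)) = -136*(-1/206 + (-73 + 1*8)*(3 + 55)) = -136*(-1/206 + (-73 + 8)*58) = -136*(-1/206 - 65*58) = -136*(-1/206 - 3770) = -136*(-776621/206) = 52810228/103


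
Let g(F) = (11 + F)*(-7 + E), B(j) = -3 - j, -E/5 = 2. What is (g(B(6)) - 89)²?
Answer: 15129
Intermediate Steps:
E = -10 (E = -5*2 = -10)
g(F) = -187 - 17*F (g(F) = (11 + F)*(-7 - 10) = (11 + F)*(-17) = -187 - 17*F)
(g(B(6)) - 89)² = ((-187 - 17*(-3 - 1*6)) - 89)² = ((-187 - 17*(-3 - 6)) - 89)² = ((-187 - 17*(-9)) - 89)² = ((-187 + 153) - 89)² = (-34 - 89)² = (-123)² = 15129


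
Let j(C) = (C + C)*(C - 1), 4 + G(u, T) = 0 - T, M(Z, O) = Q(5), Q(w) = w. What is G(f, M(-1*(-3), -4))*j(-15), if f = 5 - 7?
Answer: -4320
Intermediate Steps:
M(Z, O) = 5
f = -2
G(u, T) = -4 - T (G(u, T) = -4 + (0 - T) = -4 - T)
j(C) = 2*C*(-1 + C) (j(C) = (2*C)*(-1 + C) = 2*C*(-1 + C))
G(f, M(-1*(-3), -4))*j(-15) = (-4 - 1*5)*(2*(-15)*(-1 - 15)) = (-4 - 5)*(2*(-15)*(-16)) = -9*480 = -4320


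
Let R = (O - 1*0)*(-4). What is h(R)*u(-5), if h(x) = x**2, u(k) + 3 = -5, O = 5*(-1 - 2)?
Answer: -28800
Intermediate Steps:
O = -15 (O = 5*(-3) = -15)
R = 60 (R = (-15 - 1*0)*(-4) = (-15 + 0)*(-4) = -15*(-4) = 60)
u(k) = -8 (u(k) = -3 - 5 = -8)
h(R)*u(-5) = 60**2*(-8) = 3600*(-8) = -28800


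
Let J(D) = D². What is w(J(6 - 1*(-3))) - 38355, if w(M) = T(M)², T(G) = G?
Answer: -31794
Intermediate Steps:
w(M) = M²
w(J(6 - 1*(-3))) - 38355 = ((6 - 1*(-3))²)² - 38355 = ((6 + 3)²)² - 38355 = (9²)² - 38355 = 81² - 38355 = 6561 - 38355 = -31794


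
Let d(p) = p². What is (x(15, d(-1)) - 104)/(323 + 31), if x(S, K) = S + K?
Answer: -44/177 ≈ -0.24859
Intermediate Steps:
x(S, K) = K + S
(x(15, d(-1)) - 104)/(323 + 31) = (((-1)² + 15) - 104)/(323 + 31) = ((1 + 15) - 104)/354 = (16 - 104)*(1/354) = -88*1/354 = -44/177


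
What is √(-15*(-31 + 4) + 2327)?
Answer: 2*√683 ≈ 52.269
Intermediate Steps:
√(-15*(-31 + 4) + 2327) = √(-15*(-27) + 2327) = √(405 + 2327) = √2732 = 2*√683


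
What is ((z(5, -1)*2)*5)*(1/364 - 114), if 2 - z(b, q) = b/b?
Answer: -207475/182 ≈ -1140.0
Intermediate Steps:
z(b, q) = 1 (z(b, q) = 2 - b/b = 2 - 1*1 = 2 - 1 = 1)
((z(5, -1)*2)*5)*(1/364 - 114) = ((1*2)*5)*(1/364 - 114) = (2*5)*(1/364 - 114) = 10*(-41495/364) = -207475/182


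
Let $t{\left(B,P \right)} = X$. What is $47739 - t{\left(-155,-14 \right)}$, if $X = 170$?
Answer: $47569$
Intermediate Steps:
$t{\left(B,P \right)} = 170$
$47739 - t{\left(-155,-14 \right)} = 47739 - 170 = 47569$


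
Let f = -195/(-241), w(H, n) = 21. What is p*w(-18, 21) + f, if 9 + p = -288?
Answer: -1502922/241 ≈ -6236.2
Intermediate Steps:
f = 195/241 (f = -195*(-1/241) = 195/241 ≈ 0.80913)
p = -297 (p = -9 - 288 = -297)
p*w(-18, 21) + f = -297*21 + 195/241 = -6237 + 195/241 = -1502922/241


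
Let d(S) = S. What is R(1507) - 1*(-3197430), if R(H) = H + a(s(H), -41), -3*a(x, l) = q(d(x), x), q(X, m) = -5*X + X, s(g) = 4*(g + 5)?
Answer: 3207001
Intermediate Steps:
s(g) = 20 + 4*g (s(g) = 4*(5 + g) = 20 + 4*g)
q(X, m) = -4*X
a(x, l) = 4*x/3 (a(x, l) = -(-4)*x/3 = 4*x/3)
R(H) = 80/3 + 19*H/3 (R(H) = H + 4*(20 + 4*H)/3 = H + (80/3 + 16*H/3) = 80/3 + 19*H/3)
R(1507) - 1*(-3197430) = (80/3 + (19/3)*1507) - 1*(-3197430) = (80/3 + 28633/3) + 3197430 = 9571 + 3197430 = 3207001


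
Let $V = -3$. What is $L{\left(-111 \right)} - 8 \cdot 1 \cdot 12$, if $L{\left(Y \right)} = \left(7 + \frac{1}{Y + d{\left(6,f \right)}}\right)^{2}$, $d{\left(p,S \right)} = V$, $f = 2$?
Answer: $- \frac{612407}{12996} \approx -47.123$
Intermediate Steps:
$d{\left(p,S \right)} = -3$
$L{\left(Y \right)} = \left(7 + \frac{1}{-3 + Y}\right)^{2}$ ($L{\left(Y \right)} = \left(7 + \frac{1}{Y - 3}\right)^{2} = \left(7 + \frac{1}{-3 + Y}\right)^{2}$)
$L{\left(-111 \right)} - 8 \cdot 1 \cdot 12 = \frac{\left(-20 + 7 \left(-111\right)\right)^{2}}{\left(-3 - 111\right)^{2}} - 8 \cdot 1 \cdot 12 = \frac{\left(-20 - 777\right)^{2}}{12996} - 8 \cdot 12 = \left(-797\right)^{2} \cdot \frac{1}{12996} - 96 = 635209 \cdot \frac{1}{12996} - 96 = \frac{635209}{12996} - 96 = - \frac{612407}{12996}$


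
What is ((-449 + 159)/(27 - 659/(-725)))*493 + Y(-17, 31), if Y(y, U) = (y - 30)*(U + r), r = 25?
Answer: -78454569/10117 ≈ -7754.7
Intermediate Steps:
Y(y, U) = (-30 + y)*(25 + U) (Y(y, U) = (y - 30)*(U + 25) = (-30 + y)*(25 + U))
((-449 + 159)/(27 - 659/(-725)))*493 + Y(-17, 31) = ((-449 + 159)/(27 - 659/(-725)))*493 + (-750 - 30*31 + 25*(-17) + 31*(-17)) = -290/(27 - 659*(-1/725))*493 + (-750 - 930 - 425 - 527) = -290/(27 + 659/725)*493 - 2632 = -290/20234/725*493 - 2632 = -290*725/20234*493 - 2632 = -105125/10117*493 - 2632 = -51826625/10117 - 2632 = -78454569/10117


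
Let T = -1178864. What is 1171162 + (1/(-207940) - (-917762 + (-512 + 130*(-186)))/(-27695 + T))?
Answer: 293834838185879201/250891878460 ≈ 1.1712e+6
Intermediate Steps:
1171162 + (1/(-207940) - (-917762 + (-512 + 130*(-186)))/(-27695 + T)) = 1171162 + (1/(-207940) - (-917762 + (-512 + 130*(-186)))/(-27695 - 1178864)) = 1171162 + (-1/207940 - (-917762 + (-512 - 24180))/(-1206559)) = 1171162 + (-1/207940 - (-917762 - 24692)*(-1)/1206559) = 1171162 + (-1/207940 - (-942454)*(-1)/1206559) = 1171162 + (-1/207940 - 1*942454/1206559) = 1171162 + (-1/207940 - 942454/1206559) = 1171162 - 195975091319/250891878460 = 293834838185879201/250891878460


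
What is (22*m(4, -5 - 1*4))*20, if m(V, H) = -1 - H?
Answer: 3520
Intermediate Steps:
(22*m(4, -5 - 1*4))*20 = (22*(-1 - (-5 - 1*4)))*20 = (22*(-1 - (-5 - 4)))*20 = (22*(-1 - 1*(-9)))*20 = (22*(-1 + 9))*20 = (22*8)*20 = 176*20 = 3520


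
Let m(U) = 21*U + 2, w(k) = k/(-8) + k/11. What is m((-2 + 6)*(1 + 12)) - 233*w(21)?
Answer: 110951/88 ≈ 1260.8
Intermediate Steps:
w(k) = -3*k/88 (w(k) = k*(-1/8) + k*(1/11) = -k/8 + k/11 = -3*k/88)
m(U) = 2 + 21*U
m((-2 + 6)*(1 + 12)) - 233*w(21) = (2 + 21*((-2 + 6)*(1 + 12))) - (-699)*21/88 = (2 + 21*(4*13)) - 233*(-63/88) = (2 + 21*52) + 14679/88 = (2 + 1092) + 14679/88 = 1094 + 14679/88 = 110951/88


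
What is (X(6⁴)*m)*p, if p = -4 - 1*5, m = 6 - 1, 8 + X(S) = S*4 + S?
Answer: -291240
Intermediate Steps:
X(S) = -8 + 5*S (X(S) = -8 + (S*4 + S) = -8 + (4*S + S) = -8 + 5*S)
m = 5
p = -9 (p = -4 - 5 = -9)
(X(6⁴)*m)*p = ((-8 + 5*6⁴)*5)*(-9) = ((-8 + 5*1296)*5)*(-9) = ((-8 + 6480)*5)*(-9) = (6472*5)*(-9) = 32360*(-9) = -291240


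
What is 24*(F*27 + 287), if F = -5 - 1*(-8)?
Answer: 8832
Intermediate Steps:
F = 3 (F = -5 + 8 = 3)
24*(F*27 + 287) = 24*(3*27 + 287) = 24*(81 + 287) = 24*368 = 8832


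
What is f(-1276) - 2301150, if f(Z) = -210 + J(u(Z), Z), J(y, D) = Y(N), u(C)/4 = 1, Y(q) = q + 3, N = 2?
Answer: -2301355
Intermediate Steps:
Y(q) = 3 + q
u(C) = 4 (u(C) = 4*1 = 4)
J(y, D) = 5 (J(y, D) = 3 + 2 = 5)
f(Z) = -205 (f(Z) = -210 + 5 = -205)
f(-1276) - 2301150 = -205 - 2301150 = -2301355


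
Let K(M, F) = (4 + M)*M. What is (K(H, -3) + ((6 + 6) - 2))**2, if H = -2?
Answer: 36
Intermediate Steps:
K(M, F) = M*(4 + M)
(K(H, -3) + ((6 + 6) - 2))**2 = (-2*(4 - 2) + ((6 + 6) - 2))**2 = (-2*2 + (12 - 2))**2 = (-4 + 10)**2 = 6**2 = 36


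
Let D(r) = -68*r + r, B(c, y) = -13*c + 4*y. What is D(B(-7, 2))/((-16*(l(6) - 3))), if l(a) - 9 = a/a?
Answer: 6633/112 ≈ 59.223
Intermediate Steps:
l(a) = 10 (l(a) = 9 + a/a = 9 + 1 = 10)
D(r) = -67*r
D(B(-7, 2))/((-16*(l(6) - 3))) = (-67*(-13*(-7) + 4*2))/((-16*(10 - 3))) = (-67*(91 + 8))/((-16*7)) = -67*99/(-112) = -6633*(-1/112) = 6633/112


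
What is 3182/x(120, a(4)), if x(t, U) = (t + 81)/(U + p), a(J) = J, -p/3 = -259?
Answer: 2485142/201 ≈ 12364.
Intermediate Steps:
p = 777 (p = -3*(-259) = 777)
x(t, U) = (81 + t)/(777 + U) (x(t, U) = (t + 81)/(U + 777) = (81 + t)/(777 + U))
3182/x(120, a(4)) = 3182/(((81 + 120)/(777 + 4))) = 3182/((201/781)) = 3182/(((1/781)*201)) = 3182/(201/781) = 3182*(781/201) = 2485142/201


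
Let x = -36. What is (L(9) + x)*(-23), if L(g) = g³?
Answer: -15939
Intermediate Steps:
(L(9) + x)*(-23) = (9³ - 36)*(-23) = (729 - 36)*(-23) = 693*(-23) = -15939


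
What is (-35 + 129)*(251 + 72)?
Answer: 30362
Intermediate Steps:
(-35 + 129)*(251 + 72) = 94*323 = 30362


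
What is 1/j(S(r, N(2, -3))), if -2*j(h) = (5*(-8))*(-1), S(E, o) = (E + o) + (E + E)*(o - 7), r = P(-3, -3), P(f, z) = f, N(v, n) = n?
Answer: -1/20 ≈ -0.050000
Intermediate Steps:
r = -3
S(E, o) = E + o + 2*E*(-7 + o) (S(E, o) = (E + o) + (2*E)*(-7 + o) = (E + o) + 2*E*(-7 + o) = E + o + 2*E*(-7 + o))
j(h) = -20 (j(h) = -5*(-8)*(-1)/2 = -(-20)*(-1) = -1/2*40 = -20)
1/j(S(r, N(2, -3))) = 1/(-20) = -1/20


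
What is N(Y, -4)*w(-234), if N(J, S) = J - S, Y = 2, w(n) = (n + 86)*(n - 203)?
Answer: 388056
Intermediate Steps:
w(n) = (-203 + n)*(86 + n) (w(n) = (86 + n)*(-203 + n) = (-203 + n)*(86 + n))
N(Y, -4)*w(-234) = (2 - 1*(-4))*(-17458 + (-234)² - 117*(-234)) = (2 + 4)*(-17458 + 54756 + 27378) = 6*64676 = 388056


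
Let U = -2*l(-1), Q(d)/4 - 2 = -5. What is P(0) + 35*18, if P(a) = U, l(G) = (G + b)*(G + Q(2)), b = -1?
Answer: 578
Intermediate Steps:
Q(d) = -12 (Q(d) = 8 + 4*(-5) = 8 - 20 = -12)
l(G) = (-1 + G)*(-12 + G) (l(G) = (G - 1)*(G - 12) = (-1 + G)*(-12 + G))
U = -52 (U = -2*(12 + (-1)**2 - 13*(-1)) = -2*(12 + 1 + 13) = -2*26 = -52)
P(a) = -52
P(0) + 35*18 = -52 + 35*18 = -52 + 630 = 578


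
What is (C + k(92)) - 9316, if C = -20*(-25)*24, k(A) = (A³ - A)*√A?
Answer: 2684 + 1557192*√23 ≈ 7.4707e+6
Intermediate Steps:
k(A) = √A*(A³ - A)
C = 12000 (C = 500*24 = 12000)
(C + k(92)) - 9316 = (12000 + 92^(3/2)*(-1 + 92²)) - 9316 = (12000 + (184*√23)*(-1 + 8464)) - 9316 = (12000 + (184*√23)*8463) - 9316 = (12000 + 1557192*√23) - 9316 = 2684 + 1557192*√23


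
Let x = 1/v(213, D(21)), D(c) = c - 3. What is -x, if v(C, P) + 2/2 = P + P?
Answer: -1/35 ≈ -0.028571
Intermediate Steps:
D(c) = -3 + c
v(C, P) = -1 + 2*P (v(C, P) = -1 + (P + P) = -1 + 2*P)
x = 1/35 (x = 1/(-1 + 2*(-3 + 21)) = 1/(-1 + 2*18) = 1/(-1 + 36) = 1/35 ≈ 0.028571)
-x = -1*1/35 = -1/35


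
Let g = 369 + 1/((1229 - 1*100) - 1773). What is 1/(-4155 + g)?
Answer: -644/2438185 ≈ -0.00026413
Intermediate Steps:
g = 237635/644 (g = 369 + 1/((1229 - 100) - 1773) = 369 + 1/(1129 - 1773) = 369 + 1/(-644) = 369 - 1/644 = 237635/644 ≈ 369.00)
1/(-4155 + g) = 1/(-4155 + 237635/644) = 1/(-2438185/644) = -644/2438185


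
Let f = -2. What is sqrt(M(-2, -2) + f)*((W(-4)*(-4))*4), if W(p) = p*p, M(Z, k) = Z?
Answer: -512*I ≈ -512.0*I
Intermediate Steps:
W(p) = p**2
sqrt(M(-2, -2) + f)*((W(-4)*(-4))*4) = sqrt(-2 - 2)*(((-4)**2*(-4))*4) = sqrt(-4)*((16*(-4))*4) = (2*I)*(-64*4) = (2*I)*(-256) = -512*I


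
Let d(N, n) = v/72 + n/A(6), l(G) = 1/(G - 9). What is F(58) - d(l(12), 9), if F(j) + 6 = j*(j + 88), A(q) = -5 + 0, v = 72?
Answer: 42314/5 ≈ 8462.8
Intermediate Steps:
A(q) = -5
l(G) = 1/(-9 + G)
d(N, n) = 1 - n/5 (d(N, n) = 72/72 + n/(-5) = 72*(1/72) + n*(-1/5) = 1 - n/5)
F(j) = -6 + j*(88 + j) (F(j) = -6 + j*(j + 88) = -6 + j*(88 + j))
F(58) - d(l(12), 9) = (-6 + 58**2 + 88*58) - (1 - 1/5*9) = (-6 + 3364 + 5104) - (1 - 9/5) = 8462 - 1*(-4/5) = 8462 + 4/5 = 42314/5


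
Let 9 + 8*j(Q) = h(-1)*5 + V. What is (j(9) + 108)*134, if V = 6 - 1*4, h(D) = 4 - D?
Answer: 29547/2 ≈ 14774.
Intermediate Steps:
V = 2 (V = 6 - 4 = 2)
j(Q) = 9/4 (j(Q) = -9/8 + ((4 - 1*(-1))*5 + 2)/8 = -9/8 + ((4 + 1)*5 + 2)/8 = -9/8 + (5*5 + 2)/8 = -9/8 + (25 + 2)/8 = -9/8 + (⅛)*27 = -9/8 + 27/8 = 9/4)
(j(9) + 108)*134 = (9/4 + 108)*134 = (441/4)*134 = 29547/2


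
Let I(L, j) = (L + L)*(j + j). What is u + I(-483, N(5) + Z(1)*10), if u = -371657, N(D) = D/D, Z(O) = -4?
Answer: -296309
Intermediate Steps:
N(D) = 1
I(L, j) = 4*L*j (I(L, j) = (2*L)*(2*j) = 4*L*j)
u + I(-483, N(5) + Z(1)*10) = -371657 + 4*(-483)*(1 - 4*10) = -371657 + 4*(-483)*(1 - 40) = -371657 + 4*(-483)*(-39) = -371657 + 75348 = -296309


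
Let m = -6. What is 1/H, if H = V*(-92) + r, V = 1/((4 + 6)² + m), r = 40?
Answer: 47/1834 ≈ 0.025627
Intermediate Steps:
V = 1/94 (V = 1/((4 + 6)² - 6) = 1/(10² - 6) = 1/(100 - 6) = 1/94 ≈ 0.010638)
H = 1834/47 (H = (1/94)*(-92) + 40 = -46/47 + 40 = 1834/47 ≈ 39.021)
1/H = 1/(1834/47) = 47/1834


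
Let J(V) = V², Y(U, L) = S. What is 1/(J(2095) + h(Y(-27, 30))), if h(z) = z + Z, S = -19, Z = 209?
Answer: 1/4389215 ≈ 2.2783e-7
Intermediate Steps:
Y(U, L) = -19
h(z) = 209 + z (h(z) = z + 209 = 209 + z)
1/(J(2095) + h(Y(-27, 30))) = 1/(2095² + (209 - 19)) = 1/(4389025 + 190) = 1/4389215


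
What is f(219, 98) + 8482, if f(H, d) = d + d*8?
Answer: 9364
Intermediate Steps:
f(H, d) = 9*d (f(H, d) = d + 8*d = 9*d)
f(219, 98) + 8482 = 9*98 + 8482 = 882 + 8482 = 9364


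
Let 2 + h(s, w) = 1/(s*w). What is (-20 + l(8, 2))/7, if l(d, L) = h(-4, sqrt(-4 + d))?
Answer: -177/56 ≈ -3.1607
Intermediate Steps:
h(s, w) = -2 + 1/(s*w)
l(d, L) = -2 - 1/(4*sqrt(-4 + d)) (l(d, L) = -2 + 1/((-4)*(sqrt(-4 + d))) = -2 - 1/(4*sqrt(-4 + d)))
(-20 + l(8, 2))/7 = (-20 + (-2 - 1/(4*sqrt(-4 + 8))))/7 = (-20 + (-2 - 1/(4*sqrt(4))))*(1/7) = (-20 + (-2 - 1/4*1/2))*(1/7) = (-20 + (-2 - 1/8))*(1/7) = (-20 - 17/8)*(1/7) = -177/8*1/7 = -177/56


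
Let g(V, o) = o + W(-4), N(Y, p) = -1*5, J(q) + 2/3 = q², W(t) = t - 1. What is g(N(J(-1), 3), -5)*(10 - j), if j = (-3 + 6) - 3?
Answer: -100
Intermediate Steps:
W(t) = -1 + t
j = 0 (j = 3 - 3 = 0)
J(q) = -⅔ + q²
N(Y, p) = -5
g(V, o) = -5 + o (g(V, o) = o + (-1 - 4) = o - 5 = -5 + o)
g(N(J(-1), 3), -5)*(10 - j) = (-5 - 5)*(10 - 1*0) = -10*(10 + 0) = -10*10 = -100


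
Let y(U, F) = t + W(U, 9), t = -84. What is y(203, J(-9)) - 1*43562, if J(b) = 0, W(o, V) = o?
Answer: -43443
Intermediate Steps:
y(U, F) = -84 + U
y(203, J(-9)) - 1*43562 = (-84 + 203) - 1*43562 = 119 - 43562 = -43443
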